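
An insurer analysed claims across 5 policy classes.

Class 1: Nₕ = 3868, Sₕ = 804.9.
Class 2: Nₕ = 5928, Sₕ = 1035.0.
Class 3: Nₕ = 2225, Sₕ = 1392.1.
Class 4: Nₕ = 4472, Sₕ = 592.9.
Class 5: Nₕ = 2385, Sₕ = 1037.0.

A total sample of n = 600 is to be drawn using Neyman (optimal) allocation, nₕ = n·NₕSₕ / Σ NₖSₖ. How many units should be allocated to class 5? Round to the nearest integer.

85

1: NₕSₕ = 3868·804.9 = 3113353.2
2: NₕSₕ = 5928·1035.0 = 6135480
3: NₕSₕ = 2225·1392.1 = 3097422.5
4: NₕSₕ = 4472·592.9 = 2651448.8
5: NₕSₕ = 2385·1037.0 = 2473245
Σ NₕSₕ = 17470949.5.
n_5 = 600·2473245/17470949.5 = 84.938... → 85.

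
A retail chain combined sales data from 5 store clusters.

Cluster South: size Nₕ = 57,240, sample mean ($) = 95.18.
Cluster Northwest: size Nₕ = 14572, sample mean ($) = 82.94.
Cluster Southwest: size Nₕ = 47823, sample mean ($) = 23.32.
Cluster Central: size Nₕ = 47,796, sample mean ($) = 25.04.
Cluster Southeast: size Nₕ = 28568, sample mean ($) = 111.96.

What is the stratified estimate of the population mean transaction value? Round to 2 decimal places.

N = 195999; weights Wₕ = Nₕ/N = (0.2920, 0.0743, 0.2440, 0.2439, 0.1458).
x̄_st = Σ Wₕ·x̄ₕ = 0.2920·95.18 + 0.0743·82.94 + 0.2440·23.32 + 0.2439·25.04 + 0.1458·111.96 ≈ 62.0780...
→ 62.08.

62.08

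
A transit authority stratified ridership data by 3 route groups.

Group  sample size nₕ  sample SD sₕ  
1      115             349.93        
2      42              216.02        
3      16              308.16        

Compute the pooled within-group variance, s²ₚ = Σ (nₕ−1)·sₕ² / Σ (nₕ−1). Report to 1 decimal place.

1: (115−1)·349.93² = 114·122451.0049 = 13959414.5586
2: (42−1)·216.02² = 41·46664.6404 = 1913250.2564
3: (16−1)·308.16² = 15·94962.5856 = 1424438.784
Numerator = 17297103.599; denominator = Σ(nₕ−1) = 170.
s²ₚ = 17297103.599/170 = 101747.668... → 101747.7.

101747.7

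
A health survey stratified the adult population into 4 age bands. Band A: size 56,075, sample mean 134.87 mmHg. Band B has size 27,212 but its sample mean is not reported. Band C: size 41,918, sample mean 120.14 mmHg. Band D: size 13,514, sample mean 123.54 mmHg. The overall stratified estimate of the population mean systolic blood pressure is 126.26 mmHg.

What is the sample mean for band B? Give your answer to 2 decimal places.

Σ Nₕx̄ₕ = N·μ, so 27212·x̄_B = 138719·126.26 − (56075·134.87 + 41918·120.14 + 13514·123.54).
= 17514660.94 − 14268383.33 = 3246277.61.
x̄_B = 3246277.61 / 27212 = 119.2958... → 119.30.

119.30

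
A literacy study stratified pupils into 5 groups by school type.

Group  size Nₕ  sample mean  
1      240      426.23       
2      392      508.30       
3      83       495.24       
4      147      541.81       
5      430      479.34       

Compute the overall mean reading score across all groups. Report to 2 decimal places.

N = 1292; weights Wₕ = Nₕ/N = (0.1858, 0.3034, 0.0642, 0.1138, 0.3328).
x̄_st = Σ Wₕ·x̄ₕ = 0.1858·426.23 + 0.3034·508.30 + 0.0642·495.24 + 0.1138·541.81 + 0.3328·479.34 ≈ 486.3901...
→ 486.39.

486.39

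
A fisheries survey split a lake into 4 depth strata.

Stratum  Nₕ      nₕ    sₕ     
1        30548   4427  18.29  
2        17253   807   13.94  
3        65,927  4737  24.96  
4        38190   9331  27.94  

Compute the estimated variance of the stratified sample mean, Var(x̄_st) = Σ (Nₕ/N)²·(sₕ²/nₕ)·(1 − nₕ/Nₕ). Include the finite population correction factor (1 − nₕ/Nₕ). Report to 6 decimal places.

N = 151918. Term for each stratum: Wₕ²sₕ²/nₕ·(1−nₕ/Nₕ).
Var(x̄_st) = 0.002612594 + 0.002960455 + 0.022988523 + 0.003995187 = 0.032556759 → 0.032557.

0.032557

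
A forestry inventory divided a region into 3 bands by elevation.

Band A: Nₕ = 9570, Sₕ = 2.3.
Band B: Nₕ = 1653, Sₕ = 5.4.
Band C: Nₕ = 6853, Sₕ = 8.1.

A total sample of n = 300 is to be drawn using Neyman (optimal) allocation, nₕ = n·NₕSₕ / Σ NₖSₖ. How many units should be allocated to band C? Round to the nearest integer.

193

A: NₕSₕ = 9570·2.3 = 22011
B: NₕSₕ = 1653·5.4 = 8926.2
C: NₕSₕ = 6853·8.1 = 55509.3
Σ NₕSₕ = 86446.5.
n_C = 300·55509.3/86446.5 = 192.637... → 193.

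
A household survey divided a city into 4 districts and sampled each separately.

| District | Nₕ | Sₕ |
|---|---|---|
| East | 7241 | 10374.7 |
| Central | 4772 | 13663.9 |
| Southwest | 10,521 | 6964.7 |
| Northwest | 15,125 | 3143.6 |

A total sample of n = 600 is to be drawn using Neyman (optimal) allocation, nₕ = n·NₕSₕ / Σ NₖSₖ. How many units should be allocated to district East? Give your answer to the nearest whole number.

East: NₕSₕ = 7241·10374.7 = 75123202.7
Central: NₕSₕ = 4772·13663.9 = 65204130.8
Southwest: NₕSₕ = 10521·6964.7 = 73275608.7
Northwest: NₕSₕ = 15125·3143.6 = 47546950
Σ NₕSₕ = 261149892.2.
n_East = 600·75123202.7/261149892.2 = 172.598... → 173.

173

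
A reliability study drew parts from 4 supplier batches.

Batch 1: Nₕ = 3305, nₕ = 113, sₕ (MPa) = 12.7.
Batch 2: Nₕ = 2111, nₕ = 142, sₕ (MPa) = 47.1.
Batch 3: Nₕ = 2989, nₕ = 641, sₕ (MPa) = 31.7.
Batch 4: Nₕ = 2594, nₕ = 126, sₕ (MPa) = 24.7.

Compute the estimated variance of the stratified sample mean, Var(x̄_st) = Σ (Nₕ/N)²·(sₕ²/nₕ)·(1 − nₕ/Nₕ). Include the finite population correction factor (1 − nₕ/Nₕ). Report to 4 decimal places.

N = 10999. Term for each stratum: Wₕ²sₕ²/nₕ·(1−nₕ/Nₕ).
Var(x̄_st) = 0.1244678 + 0.5367611 + 0.0909448 + 0.2562312 = 1.0084049 → 1.0084.

1.0084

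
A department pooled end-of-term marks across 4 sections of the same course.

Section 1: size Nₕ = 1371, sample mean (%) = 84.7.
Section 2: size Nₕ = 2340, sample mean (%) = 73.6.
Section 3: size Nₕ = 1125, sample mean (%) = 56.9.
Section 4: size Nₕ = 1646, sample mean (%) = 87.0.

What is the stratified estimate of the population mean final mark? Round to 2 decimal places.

76.45

N = 6482; weights Wₕ = Nₕ/N = (0.2115, 0.3610, 0.1736, 0.2539).
x̄_st = Σ Wₕ·x̄ₕ = 0.2115·84.7 + 0.3610·73.6 + 0.1736·56.9 + 0.2539·87.0 ≈ 76.4521...
→ 76.45.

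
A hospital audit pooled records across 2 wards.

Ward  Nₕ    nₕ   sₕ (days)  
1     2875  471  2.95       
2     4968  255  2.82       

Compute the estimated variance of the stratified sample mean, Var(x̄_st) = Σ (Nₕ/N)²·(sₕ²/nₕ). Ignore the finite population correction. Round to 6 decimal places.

N = 7843. Term for each stratum: Wₕ²sₕ²/nₕ.
Var(x̄_st) = 0.002482758 + 0.012512866 = 0.014995624 → 0.014996.

0.014996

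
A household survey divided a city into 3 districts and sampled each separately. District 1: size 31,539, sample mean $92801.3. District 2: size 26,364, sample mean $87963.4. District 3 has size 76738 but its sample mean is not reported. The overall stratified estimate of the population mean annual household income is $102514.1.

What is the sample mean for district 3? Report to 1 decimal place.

111505.0

N = 31539 + 26364 + 76738 = 134641.
Overall total = μ·N = 102514.1·134641 = 13802600938.1.
Subtract the known strata: 31539·92801.3 + 26364·87963.4 = 5245927278.3.
Remaining total for district 3: 13802600938.1 − 5245927278.3 = 8556673659.8.
Divide by its size: 8556673659.8 / 76738 = 111505.039... → 111505.0.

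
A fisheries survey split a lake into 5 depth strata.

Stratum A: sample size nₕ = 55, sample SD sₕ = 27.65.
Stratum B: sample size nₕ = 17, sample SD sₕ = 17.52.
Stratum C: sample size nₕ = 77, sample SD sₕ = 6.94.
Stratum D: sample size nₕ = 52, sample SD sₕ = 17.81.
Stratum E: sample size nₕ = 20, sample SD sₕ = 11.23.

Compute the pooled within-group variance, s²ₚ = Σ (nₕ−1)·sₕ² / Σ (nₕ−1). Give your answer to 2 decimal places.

Degrees of freedom: 54 + 16 + 76 + 51 + 19 = 216.
Σ(nₕ−1)sₕ² = 54·764.5225 + 16·306.9504 + 76·48.1636 + 51·317.1961 + 19·126.1129 = 68429.0012.
s²ₚ = 68429.0012 / 216 = 316.8009... → 316.80.

316.80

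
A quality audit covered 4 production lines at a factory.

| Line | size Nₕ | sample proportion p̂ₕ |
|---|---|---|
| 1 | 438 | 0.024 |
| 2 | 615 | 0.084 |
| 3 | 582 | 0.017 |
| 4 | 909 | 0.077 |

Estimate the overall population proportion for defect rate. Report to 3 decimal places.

0.056

Wₕ = Nₕ/N with N = 2544: 0.1722, 0.2417, 0.2288, 0.3573.
p̂_st = 0.1722·0.024 + 0.2417·0.084 + 0.2288·0.017 + 0.3573·0.077 ≈ 0.05584... → 0.056.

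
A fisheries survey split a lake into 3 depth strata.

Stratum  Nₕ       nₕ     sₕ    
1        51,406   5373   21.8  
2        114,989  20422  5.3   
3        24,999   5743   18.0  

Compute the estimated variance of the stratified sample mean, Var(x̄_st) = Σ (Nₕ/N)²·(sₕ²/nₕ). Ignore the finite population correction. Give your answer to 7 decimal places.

N = 191394; Wₕ = Nₕ/N.
stratum 1: (51406/191394)²·21.8²/5373 = 0.0063806825
stratum 2: (114989/191394)²·5.3²/20422 = 0.0004964888
stratum 3: (24999/191394)²·18.0²/5743 = 0.0009624869
Sum = 0.0078396581 → 0.0078397.

0.0078397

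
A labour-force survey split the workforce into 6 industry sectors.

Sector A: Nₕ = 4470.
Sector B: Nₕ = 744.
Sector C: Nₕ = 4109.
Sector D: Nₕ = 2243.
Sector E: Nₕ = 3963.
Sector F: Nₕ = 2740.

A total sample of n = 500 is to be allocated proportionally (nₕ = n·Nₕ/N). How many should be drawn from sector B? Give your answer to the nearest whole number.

20

Share of sector B = 744/18269 = 0.04072.
Allocate 500 × 0.04072 = 20.362... → 20.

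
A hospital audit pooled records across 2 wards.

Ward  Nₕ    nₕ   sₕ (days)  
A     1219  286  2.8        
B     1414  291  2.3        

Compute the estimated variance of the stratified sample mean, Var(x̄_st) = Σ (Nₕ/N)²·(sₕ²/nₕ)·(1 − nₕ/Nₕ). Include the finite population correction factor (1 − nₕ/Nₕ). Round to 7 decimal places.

0.0086609

N = 2633. Term for each stratum: Wₕ²sₕ²/nₕ·(1−nₕ/Nₕ).
Var(x̄_st) = 0.0044971116 + 0.0041638026 = 0.0086609141 → 0.0086609.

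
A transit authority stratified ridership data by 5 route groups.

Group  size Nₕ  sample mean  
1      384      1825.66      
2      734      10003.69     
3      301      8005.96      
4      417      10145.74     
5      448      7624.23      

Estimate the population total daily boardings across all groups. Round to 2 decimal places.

Estimate total by summing Nₕ·x̄ₕ over strata.
384·1825.66 + 734·10003.69 + 301·8005.96 + 417·10145.74 + 448·7624.23 = 701053.44 + 7342708.46 + 2409793.96 + 4230773.58 + 3415655.04 = 18099984.48.

18099984.48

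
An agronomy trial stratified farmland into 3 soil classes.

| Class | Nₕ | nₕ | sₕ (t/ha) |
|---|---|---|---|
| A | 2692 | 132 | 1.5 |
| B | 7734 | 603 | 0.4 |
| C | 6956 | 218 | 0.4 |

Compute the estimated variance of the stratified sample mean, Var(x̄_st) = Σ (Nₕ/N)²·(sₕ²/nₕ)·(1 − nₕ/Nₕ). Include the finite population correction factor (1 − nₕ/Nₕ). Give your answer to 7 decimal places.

N = 17382. Term for each stratum: Wₕ²sₕ²/nₕ·(1−nₕ/Nₕ).
Var(x̄_st) = 0.0003887981 + 0.0000484348 + 0.0001138556 = 0.0005510886 → 0.0005511.

0.0005511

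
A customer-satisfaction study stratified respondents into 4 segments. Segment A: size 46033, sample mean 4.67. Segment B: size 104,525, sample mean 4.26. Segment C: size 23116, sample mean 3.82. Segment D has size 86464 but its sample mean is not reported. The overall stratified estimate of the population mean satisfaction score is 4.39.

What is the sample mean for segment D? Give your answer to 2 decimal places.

N = 46033 + 104525 + 23116 + 86464 = 260138.
Overall total = μ·N = 4.39·260138 = 1142005.82.
Subtract the known strata: 46033·4.67 + 104525·4.26 + 23116·3.82 = 748553.73.
Remaining total for segment D: 1142005.82 − 748553.73 = 393452.09.
Divide by its size: 393452.09 / 86464 = 4.5505... → 4.55.

4.55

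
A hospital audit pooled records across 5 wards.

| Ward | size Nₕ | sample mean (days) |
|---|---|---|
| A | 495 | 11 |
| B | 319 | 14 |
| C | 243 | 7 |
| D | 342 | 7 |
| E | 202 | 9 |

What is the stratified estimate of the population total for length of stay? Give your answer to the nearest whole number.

15824

Estimate total by summing Nₕ·x̄ₕ over strata.
495·11 + 319·14 + 243·7 + 342·7 + 202·9 = 5445 + 4466 + 1701 + 2394 + 1818 = 15824.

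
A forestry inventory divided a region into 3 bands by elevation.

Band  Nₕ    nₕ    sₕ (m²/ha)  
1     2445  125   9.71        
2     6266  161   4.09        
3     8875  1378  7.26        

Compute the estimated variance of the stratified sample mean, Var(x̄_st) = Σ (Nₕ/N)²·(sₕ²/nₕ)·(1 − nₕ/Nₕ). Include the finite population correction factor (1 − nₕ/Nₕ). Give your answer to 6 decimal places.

N = 17586; Wₕ = Nₕ/N.
band 1: (2445/17586)²·9.71²/125·(1 − 125/2445) = 0.013834426
band 2: (6266/17586)²·4.09²/161·(1 − 161/6266) = 0.012851762
band 3: (8875/17586)²·7.26²/1378·(1 − 1378/8875) = 0.008228975
Sum = 0.034915163 → 0.034915.

0.034915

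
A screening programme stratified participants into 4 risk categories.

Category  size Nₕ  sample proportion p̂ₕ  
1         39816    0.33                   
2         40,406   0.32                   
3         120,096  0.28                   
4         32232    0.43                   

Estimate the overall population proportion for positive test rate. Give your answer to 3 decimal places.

0.316

N = 39816 + 40406 + 120096 + 32232 = 232550.
Overall proportion = Σ (Nₕ/N)·p̂ₕ.
Σ Nₕp̂ₕ = 13139.28 + 12929.92 + 33626.88 + 13859.76 = 73555.84.
73555.84 / 232550 = 0.31630... → 0.316.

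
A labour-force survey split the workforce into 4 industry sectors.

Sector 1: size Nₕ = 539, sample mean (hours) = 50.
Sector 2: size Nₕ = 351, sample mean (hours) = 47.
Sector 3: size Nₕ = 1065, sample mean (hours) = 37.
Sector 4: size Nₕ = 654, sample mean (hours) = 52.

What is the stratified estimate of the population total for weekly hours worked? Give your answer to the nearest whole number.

Population total = Σ Nₕ·x̄ₕ (each stratum's size times its mean).
539·50 + 351·47 + 1065·37 + 654·52 = 26950 + 16497 + 39405 + 34008 = 116860.

116860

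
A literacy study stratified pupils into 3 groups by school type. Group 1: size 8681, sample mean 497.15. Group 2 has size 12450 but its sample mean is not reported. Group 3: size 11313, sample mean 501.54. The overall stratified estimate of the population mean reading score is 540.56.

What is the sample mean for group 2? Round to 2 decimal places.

606.28

N = 8681 + 12450 + 11313 = 32444.
Overall total = μ·N = 540.56·32444 = 17537928.64.
Subtract the known strata: 8681·497.15 + 11313·501.54 = 9989681.17.
Remaining total for group 2: 17537928.64 − 9989681.17 = 7548247.47.
Divide by its size: 7548247.47 / 12450 = 606.2849... → 606.28.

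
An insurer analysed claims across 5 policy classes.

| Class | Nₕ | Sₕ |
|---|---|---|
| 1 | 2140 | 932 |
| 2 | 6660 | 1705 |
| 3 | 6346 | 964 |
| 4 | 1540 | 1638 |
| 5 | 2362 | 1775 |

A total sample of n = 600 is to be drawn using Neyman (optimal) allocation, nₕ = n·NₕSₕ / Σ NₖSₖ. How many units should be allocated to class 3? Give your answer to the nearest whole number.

140

1: NₕSₕ = 2140·932 = 1994480
2: NₕSₕ = 6660·1705 = 11355300
3: NₕSₕ = 6346·964 = 6117544
4: NₕSₕ = 1540·1638 = 2522520
5: NₕSₕ = 2362·1775 = 4192550
Σ NₕSₕ = 26182394.
n_3 = 600·6117544/26182394 = 140.191... → 140.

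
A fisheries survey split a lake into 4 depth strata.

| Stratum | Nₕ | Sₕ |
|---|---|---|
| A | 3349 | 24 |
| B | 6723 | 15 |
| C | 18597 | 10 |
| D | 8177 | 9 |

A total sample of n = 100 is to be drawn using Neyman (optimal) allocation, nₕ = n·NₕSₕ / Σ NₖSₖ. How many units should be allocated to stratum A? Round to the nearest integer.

18

A: NₕSₕ = 3349·24 = 80376
B: NₕSₕ = 6723·15 = 100845
C: NₕSₕ = 18597·10 = 185970
D: NₕSₕ = 8177·9 = 73593
Σ NₕSₕ = 440784.
n_A = 100·80376/440784 = 18.235... → 18.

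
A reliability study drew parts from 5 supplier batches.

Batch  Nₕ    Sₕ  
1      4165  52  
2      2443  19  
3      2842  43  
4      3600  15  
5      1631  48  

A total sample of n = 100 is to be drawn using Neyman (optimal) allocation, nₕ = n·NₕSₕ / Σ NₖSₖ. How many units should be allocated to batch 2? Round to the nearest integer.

9

Σ NₕSₕ = 4165·52 + 2443·19 + 2842·43 + 3600·15 + 1631·48 = 517491.
Share for 2: 46417/517491 = 0.08970.
n_2 = 100 × 0.08970 = 8.970... → 9.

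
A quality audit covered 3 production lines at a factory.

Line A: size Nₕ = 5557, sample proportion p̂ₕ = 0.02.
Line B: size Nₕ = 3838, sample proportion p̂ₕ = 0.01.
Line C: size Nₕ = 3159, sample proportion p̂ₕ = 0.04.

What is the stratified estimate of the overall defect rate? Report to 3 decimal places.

Wₕ = Nₕ/N with N = 12554: 0.4426, 0.3057, 0.2516.
p̂_st = 0.4426·0.02 + 0.3057·0.01 + 0.2516·0.04 ≈ 0.02198... → 0.022.

0.022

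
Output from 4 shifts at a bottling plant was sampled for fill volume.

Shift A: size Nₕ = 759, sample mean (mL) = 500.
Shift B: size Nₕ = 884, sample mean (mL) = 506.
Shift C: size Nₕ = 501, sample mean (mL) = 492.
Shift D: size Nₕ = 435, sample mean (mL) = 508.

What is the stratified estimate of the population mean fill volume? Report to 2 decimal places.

501.85

N = 2579; weights Wₕ = Nₕ/N = (0.2943, 0.3428, 0.1943, 0.1687).
x̄_st = Σ Wₕ·x̄ₕ = 0.2943·500 + 0.3428·506 + 0.1943·492 + 0.1687·508 ≈ 501.8519...
→ 501.85.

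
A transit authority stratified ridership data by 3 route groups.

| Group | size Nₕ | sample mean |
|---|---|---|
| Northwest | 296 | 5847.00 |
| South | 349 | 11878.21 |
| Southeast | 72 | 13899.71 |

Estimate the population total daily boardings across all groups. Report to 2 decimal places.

Northwest: 296·5847.00 = 1730712
South: 349·11878.21 = 4145495.29
Southeast: 72·13899.71 = 1000779.12
τ̂ = Σ Nₕx̄ₕ = 6876986.41.

6876986.41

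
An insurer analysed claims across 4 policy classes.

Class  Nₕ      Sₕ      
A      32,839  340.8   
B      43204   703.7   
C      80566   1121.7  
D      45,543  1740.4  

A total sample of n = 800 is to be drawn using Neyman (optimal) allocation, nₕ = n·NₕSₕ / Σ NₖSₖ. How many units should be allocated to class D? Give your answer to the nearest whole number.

300

Σ NₕSₕ = 32839·340.8 + 43204·703.7 + 80566·1121.7 + 45543·1740.4 = 211228105.4.
Share for D: 79263037.2/211228105.4 = 0.37525.
n_D = 800 × 0.37525 = 300.199... → 300.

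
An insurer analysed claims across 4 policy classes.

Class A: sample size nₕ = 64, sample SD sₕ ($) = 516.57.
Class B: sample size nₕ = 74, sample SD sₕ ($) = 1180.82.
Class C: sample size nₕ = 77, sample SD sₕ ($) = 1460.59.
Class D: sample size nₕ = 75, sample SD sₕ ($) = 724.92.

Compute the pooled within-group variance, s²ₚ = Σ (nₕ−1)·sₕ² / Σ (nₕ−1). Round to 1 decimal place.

Degrees of freedom: 63 + 73 + 76 + 74 = 286.
Σ(nₕ−1)sₕ² = 63·266844.5649 + 73·1394335.8724 + 76·2133323.1481 + 74·525509.0064 = 319617952.0031.
s²ₚ = 319617952.0031 / 286 = 1117545.287... → 1117545.3.

1117545.3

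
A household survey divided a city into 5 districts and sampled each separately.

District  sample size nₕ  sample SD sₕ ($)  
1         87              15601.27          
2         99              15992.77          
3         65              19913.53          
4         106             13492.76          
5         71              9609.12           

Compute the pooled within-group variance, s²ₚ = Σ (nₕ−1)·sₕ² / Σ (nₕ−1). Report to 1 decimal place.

229210421.2

1: (87−1)·15601.27² = 86·243399625.6129 = 20932367802.7094
2: (99−1)·15992.77² = 98·255768692.2729 = 25065331842.7442
3: (65−1)·19913.53² = 64·396548677.0609 = 25379115331.8976
4: (106−1)·13492.76² = 105·182054572.4176 = 19115730103.848
5: (71−1)·9609.12² = 70·92335187.1744 = 6463463102.208
Numerator = 96956008183.4072; denominator = Σ(nₕ−1) = 423.
s²ₚ = 96956008183.4072/423 = 229210421.237... → 229210421.2.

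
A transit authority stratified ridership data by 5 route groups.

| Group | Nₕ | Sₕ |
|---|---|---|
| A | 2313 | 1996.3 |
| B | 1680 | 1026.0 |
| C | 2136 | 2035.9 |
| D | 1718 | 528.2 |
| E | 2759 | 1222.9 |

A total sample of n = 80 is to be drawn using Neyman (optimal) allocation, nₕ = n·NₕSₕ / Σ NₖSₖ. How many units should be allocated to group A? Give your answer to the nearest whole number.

Σ NₕSₕ = 2313·1996.3 + 1680·1026.0 + 2136·2035.9 + 1718·528.2 + 2759·1222.9 = 14971233.
Share for A: 4617441.9/14971233 = 0.30842.
n_A = 80 × 0.30842 = 24.674... → 25.

25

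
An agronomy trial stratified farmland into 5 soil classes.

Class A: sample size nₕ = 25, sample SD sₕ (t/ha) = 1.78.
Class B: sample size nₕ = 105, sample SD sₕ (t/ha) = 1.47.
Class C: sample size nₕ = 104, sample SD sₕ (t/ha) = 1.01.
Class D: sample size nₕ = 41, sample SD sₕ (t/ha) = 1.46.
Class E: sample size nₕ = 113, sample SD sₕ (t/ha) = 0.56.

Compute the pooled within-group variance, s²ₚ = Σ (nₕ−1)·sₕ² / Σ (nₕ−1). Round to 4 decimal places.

Degrees of freedom: 24 + 104 + 103 + 40 + 112 = 383.
Σ(nₕ−1)sₕ² = 24·3.1684 + 104·2.1609 + 103·1.0201 + 40·2.1316 + 112·0.3136 = 526.2327.
s²ₚ = 526.2327 / 383 = 1.373976... → 1.3740.

1.3740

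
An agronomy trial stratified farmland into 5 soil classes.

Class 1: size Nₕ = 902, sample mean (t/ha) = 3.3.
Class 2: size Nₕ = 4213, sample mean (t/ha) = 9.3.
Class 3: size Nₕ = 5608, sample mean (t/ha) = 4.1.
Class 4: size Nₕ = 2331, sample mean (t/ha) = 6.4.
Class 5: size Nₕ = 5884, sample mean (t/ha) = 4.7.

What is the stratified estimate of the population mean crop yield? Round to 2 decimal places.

5.69

N = 902 + 4213 + 5608 + 2331 + 5884 = 18938.
Overall mean = Σ (Nₕ/N)·x̄ₕ — weight by population share, not a simple average.
Σ Nₕx̄ₕ = 902·3.3 + 4213·9.3 + 5608·4.1 + 2331·6.4 + 5884·4.7 = 2976.6 + 39180.9 + 22992.8 + 14918.4 + 27654.8 = 107723.5.
Divide by N: 107723.5 / 18938 = 5.6882... → 5.69.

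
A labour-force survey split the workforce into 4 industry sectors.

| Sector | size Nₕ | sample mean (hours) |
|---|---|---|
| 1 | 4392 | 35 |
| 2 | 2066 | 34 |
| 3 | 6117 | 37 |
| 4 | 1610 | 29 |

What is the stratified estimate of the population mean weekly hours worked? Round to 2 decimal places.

N = 4392 + 2066 + 6117 + 1610 = 14185.
The stratified mean weights each stratum mean by its population share Nₕ/N.
Σ Nₕx̄ₕ = 4392·35 + 2066·34 + 6117·37 + 1610·29 = 153720 + 70244 + 226329 + 46690 = 496983.
Divide by N: 496983 / 14185 = 35.0358... → 35.04.

35.04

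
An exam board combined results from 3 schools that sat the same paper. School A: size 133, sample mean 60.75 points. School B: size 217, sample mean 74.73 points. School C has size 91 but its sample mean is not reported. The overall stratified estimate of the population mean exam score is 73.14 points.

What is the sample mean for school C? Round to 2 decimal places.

N = 133 + 217 + 91 = 441.
Overall total = μ·N = 73.14·441 = 32254.74.
Subtract the known strata: 133·60.75 + 217·74.73 = 24296.16.
Remaining total for school C: 32254.74 − 24296.16 = 7958.58.
Divide by its size: 7958.58 / 91 = 87.4569... → 87.46.

87.46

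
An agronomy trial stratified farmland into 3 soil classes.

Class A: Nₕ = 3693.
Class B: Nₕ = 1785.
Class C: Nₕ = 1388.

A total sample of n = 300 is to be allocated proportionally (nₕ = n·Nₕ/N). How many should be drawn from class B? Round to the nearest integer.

Share of class B = 1785/6866 = 0.25998.
Allocate 300 × 0.25998 = 77.993... → 78.

78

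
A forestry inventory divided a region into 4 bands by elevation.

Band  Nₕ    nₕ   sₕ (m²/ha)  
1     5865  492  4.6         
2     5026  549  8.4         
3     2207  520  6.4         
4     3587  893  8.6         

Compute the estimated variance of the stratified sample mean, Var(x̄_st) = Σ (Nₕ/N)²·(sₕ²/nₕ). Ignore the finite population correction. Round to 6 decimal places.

N = 16685; Wₕ = Nₕ/N.
band 1: (5865/16685)²·4.6²/492 = 0.005314154
band 2: (5026/16685)²·8.4²/549 = 0.011662154
band 3: (2207/16685)²·6.4²/520 = 0.001378189
band 4: (3587/16685)²·8.6²/893 = 0.003827858
Sum = 0.022182355 → 0.022182.

0.022182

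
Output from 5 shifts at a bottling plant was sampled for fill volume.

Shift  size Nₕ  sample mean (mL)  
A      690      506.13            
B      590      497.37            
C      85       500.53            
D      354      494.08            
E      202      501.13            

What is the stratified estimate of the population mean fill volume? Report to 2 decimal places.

500.45

N = 1921; weights Wₕ = Nₕ/N = (0.3592, 0.3071, 0.0442, 0.1843, 0.1052).
x̄_st = Σ Wₕ·x̄ₕ = 0.3592·506.13 + 0.3071·497.37 + 0.0442·500.53 + 0.1843·494.08 + 0.1052·501.13 ≈ 500.4454...
→ 500.45.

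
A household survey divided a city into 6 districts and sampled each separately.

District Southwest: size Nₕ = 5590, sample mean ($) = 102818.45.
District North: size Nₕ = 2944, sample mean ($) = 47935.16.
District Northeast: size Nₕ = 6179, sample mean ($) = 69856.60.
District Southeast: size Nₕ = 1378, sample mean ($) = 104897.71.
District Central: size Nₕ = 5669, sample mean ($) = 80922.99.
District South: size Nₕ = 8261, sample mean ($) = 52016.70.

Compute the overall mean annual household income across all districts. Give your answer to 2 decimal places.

72633.54

N = 30021; weights Wₕ = Nₕ/N = (0.1862, 0.0981, 0.2058, 0.0459, 0.1888, 0.2752).
x̄_st = Σ Wₕ·x̄ₕ = 0.1862·102818.45 + 0.0981·47935.16 + 0.2058·69856.60 + 0.0459·104897.71 + 0.1888·80922.99 + 0.2752·52016.70 ≈ 72633.5436...
→ 72633.54.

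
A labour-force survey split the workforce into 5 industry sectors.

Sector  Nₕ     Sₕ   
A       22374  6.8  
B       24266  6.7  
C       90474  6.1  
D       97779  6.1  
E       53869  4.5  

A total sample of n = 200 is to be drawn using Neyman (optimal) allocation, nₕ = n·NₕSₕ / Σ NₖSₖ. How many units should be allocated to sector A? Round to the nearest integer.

A: NₕSₕ = 22374·6.8 = 152143.2
B: NₕSₕ = 24266·6.7 = 162582.2
C: NₕSₕ = 90474·6.1 = 551891.4
D: NₕSₕ = 97779·6.1 = 596451.9
E: NₕSₕ = 53869·4.5 = 242410.5
Σ NₕSₕ = 1705479.2.
n_A = 200·152143.2/1705479.2 = 17.842... → 18.

18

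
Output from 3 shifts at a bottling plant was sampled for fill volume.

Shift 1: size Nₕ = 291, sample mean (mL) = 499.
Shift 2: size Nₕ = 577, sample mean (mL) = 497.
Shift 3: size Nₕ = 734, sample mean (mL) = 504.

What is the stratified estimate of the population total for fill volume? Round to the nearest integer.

Population total = Σ Nₕ·x̄ₕ (each stratum's size times its mean).
291·499 + 577·497 + 734·504 = 145209 + 286769 + 369936 = 801914.

801914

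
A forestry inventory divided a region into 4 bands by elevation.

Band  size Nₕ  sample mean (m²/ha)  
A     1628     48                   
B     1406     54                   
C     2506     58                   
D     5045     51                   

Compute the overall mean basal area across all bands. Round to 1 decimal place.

N = 1628 + 1406 + 2506 + 5045 = 10585.
The stratified mean weights each stratum mean by its population share Nₕ/N.
Σ Nₕx̄ₕ = 1628·48 + 1406·54 + 2506·58 + 5045·51 = 78144 + 75924 + 145348 + 257295 = 556711.
Divide by N: 556711 / 10585 = 52.594... → 52.6.

52.6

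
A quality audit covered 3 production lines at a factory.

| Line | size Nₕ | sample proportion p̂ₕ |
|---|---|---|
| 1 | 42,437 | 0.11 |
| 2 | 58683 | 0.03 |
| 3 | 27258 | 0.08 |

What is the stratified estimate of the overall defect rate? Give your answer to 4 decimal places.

0.0671

N = 42437 + 58683 + 27258 = 128378.
Overall proportion = Σ (Nₕ/N)·p̂ₕ.
Σ Nₕp̂ₕ = 4668.07 + 1760.49 + 2180.64 = 8609.2.
8609.2 / 128378 = 0.067061... → 0.0671.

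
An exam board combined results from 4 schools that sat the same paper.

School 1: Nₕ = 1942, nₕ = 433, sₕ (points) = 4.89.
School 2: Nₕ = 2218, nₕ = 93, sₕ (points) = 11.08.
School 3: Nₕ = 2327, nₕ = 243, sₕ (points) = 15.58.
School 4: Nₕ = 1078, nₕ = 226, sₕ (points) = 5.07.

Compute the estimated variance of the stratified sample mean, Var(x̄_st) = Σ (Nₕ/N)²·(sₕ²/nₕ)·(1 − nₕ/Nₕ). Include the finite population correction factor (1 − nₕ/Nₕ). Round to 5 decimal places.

0.19802

N = 7565; Wₕ = Nₕ/N.
school 1: (1942/7565)²·4.89²/433·(1 − 433/1942) = 0.00282781
school 2: (2218/7565)²·11.08²/93·(1 − 93/2218) = 0.10871743
school 3: (2327/7565)²·15.58²/243·(1 − 243/2327) = 0.08464569
school 4: (1078/7565)²·5.07²/226·(1 − 226/1078) = 0.00182536
Sum = 0.19801629 → 0.19802.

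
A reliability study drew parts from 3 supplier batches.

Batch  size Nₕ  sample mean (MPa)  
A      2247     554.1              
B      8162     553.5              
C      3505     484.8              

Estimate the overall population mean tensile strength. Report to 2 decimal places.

N = 13914; weights Wₕ = Nₕ/N = (0.1615, 0.5866, 0.2519).
x̄_st = Σ Wₕ·x̄ₕ = 0.1615·554.1 + 0.5866·553.5 + 0.2519·484.8 ≈ 536.2911...
→ 536.29.

536.29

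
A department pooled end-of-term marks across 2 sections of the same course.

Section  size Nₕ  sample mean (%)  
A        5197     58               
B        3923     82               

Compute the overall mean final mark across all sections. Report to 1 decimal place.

x̄_st = (Σ Nₕx̄ₕ) / (Σ Nₕ) = (5197·58 + 3923·82) / 9120
= 623112 / 9120 = 68.324... → 68.3.

68.3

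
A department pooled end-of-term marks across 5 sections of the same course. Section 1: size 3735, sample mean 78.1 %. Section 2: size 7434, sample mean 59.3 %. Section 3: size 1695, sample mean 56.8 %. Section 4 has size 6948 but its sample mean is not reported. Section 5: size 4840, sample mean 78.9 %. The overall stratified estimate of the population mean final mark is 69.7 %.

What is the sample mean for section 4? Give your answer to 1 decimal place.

N = 3735 + 7434 + 1695 + 6948 + 4840 = 24652.
Overall total = μ·N = 69.7·24652 = 1718244.4.
Subtract the known strata: 3735·78.1 + 7434·59.3 + 1695·56.8 + 4840·78.9 = 1210691.7.
Remaining total for section 4: 1718244.4 − 1210691.7 = 507552.7.
Divide by its size: 507552.7 / 6948 = 73.050... → 73.1.

73.1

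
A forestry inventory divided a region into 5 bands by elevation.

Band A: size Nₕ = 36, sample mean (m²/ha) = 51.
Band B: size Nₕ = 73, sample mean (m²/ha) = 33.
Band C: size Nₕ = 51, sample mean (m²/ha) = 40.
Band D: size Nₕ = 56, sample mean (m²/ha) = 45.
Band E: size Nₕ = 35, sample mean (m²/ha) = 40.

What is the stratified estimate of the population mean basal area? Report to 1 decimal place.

40.7

x̄_st = (Σ Nₕx̄ₕ) / (Σ Nₕ) = (36·51 + 73·33 + 51·40 + 56·45 + 35·40) / 251
= 10205 / 251 = 40.657... → 40.7.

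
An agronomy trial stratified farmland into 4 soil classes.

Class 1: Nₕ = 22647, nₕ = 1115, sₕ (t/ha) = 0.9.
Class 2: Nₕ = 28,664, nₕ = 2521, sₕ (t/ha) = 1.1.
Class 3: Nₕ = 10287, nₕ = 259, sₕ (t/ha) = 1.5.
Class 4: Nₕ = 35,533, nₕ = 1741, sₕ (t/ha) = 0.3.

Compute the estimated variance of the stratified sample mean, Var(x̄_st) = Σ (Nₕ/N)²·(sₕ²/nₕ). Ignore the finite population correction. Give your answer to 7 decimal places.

0.0001857

N = 97131. Term for each stratum: Wₕ²sₕ²/nₕ.
Var(x̄_st) = 0.0000394926 + 0.0000417994 + 0.0000974416 + 0.0000069182 = 0.0001856518 → 0.0001857.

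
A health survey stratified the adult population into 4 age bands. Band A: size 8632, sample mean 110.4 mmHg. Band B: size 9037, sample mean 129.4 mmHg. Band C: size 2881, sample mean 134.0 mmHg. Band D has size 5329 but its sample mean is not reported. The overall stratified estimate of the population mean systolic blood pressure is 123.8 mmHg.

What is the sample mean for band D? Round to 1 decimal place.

N = 8632 + 9037 + 2881 + 5329 = 25879.
Overall total = μ·N = 123.8·25879 = 3203820.2.
Subtract the known strata: 8632·110.4 + 9037·129.4 + 2881·134.0 = 2508414.6.
Remaining total for band D: 3203820.2 − 2508414.6 = 695405.6.
Divide by its size: 695405.6 / 5329 = 130.495... → 130.5.

130.5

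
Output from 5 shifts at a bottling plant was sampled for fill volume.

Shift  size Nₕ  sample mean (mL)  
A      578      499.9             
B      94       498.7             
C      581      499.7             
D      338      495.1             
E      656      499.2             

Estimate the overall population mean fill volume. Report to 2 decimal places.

498.87

x̄_st = (Σ Nₕx̄ₕ) / (Σ Nₕ) = (578·499.9 + 94·498.7 + 581·499.7 + 338·495.1 + 656·499.2) / 2247
= 1120964.7 / 2247 = 498.8717... → 498.87.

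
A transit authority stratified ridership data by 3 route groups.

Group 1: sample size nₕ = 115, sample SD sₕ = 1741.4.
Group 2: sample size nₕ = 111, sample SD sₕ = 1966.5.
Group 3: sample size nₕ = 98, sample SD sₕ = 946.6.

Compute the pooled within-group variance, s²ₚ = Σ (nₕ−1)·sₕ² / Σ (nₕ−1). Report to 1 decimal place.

Degrees of freedom: 114 + 110 + 97 = 321.
Σ(nₕ−1)sₕ² = 114·3032473.96 + 110·3867122.25 + 97·896051.56 = 858002480.26.
s²ₚ = 858002480.26 / 321 = 2672904.923... → 2672904.9.

2672904.9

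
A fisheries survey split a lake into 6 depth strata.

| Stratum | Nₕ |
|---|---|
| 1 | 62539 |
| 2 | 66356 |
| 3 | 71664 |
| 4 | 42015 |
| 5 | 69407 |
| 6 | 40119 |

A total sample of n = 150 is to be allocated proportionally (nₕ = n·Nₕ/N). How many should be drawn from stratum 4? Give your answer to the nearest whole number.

18

N = 62539 + 66356 + 71664 + 42015 + 69407 + 40119 = 352100.
n_4 = 150·42015/352100 = 17.899... → 18.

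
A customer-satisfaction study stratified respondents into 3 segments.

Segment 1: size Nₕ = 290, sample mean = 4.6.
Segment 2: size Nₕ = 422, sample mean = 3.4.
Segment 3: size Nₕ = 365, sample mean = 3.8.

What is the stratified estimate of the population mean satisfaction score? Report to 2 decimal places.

N = 290 + 422 + 365 = 1077.
Weight each subgroup mean by Nₕ/N and sum.
Σ Nₕx̄ₕ = 290·4.6 + 422·3.4 + 365·3.8 = 1334 + 1434.8 + 1387 = 4155.8.
Divide by N: 4155.8 / 1077 = 3.8587... → 3.86.

3.86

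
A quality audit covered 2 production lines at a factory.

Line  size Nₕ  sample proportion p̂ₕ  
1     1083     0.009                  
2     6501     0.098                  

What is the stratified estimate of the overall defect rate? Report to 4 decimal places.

0.0853

Wₕ = Nₕ/N with N = 7584: 0.1428, 0.8572.
p̂_st = 0.1428·0.009 + 0.8572·0.098 ≈ 0.085291... → 0.0853.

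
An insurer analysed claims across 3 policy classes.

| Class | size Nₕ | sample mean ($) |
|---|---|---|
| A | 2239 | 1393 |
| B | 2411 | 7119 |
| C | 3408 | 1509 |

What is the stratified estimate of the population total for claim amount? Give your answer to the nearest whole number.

Estimate total by summing Nₕ·x̄ₕ over strata.
2239·1393 + 2411·7119 + 3408·1509 = 3118927 + 17163909 + 5142672 = 25425508.

25425508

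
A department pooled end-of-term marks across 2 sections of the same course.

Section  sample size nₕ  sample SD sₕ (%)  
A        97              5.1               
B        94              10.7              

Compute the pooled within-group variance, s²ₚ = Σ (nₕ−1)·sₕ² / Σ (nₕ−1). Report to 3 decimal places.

69.548

A: (97−1)·5.1² = 96·26.01 = 2496.96
B: (94−1)·10.7² = 93·114.49 = 10647.57
Numerator = 13144.53; denominator = Σ(nₕ−1) = 189.
s²ₚ = 13144.53/189 = 69.54778... → 69.548.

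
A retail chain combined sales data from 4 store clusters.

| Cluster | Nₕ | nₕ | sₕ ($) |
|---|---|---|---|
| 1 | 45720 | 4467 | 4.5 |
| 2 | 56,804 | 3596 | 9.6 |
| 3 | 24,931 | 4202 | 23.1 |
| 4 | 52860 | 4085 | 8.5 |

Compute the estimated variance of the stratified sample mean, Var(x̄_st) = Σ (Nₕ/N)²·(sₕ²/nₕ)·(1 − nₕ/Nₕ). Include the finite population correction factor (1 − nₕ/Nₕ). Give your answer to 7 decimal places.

N = 180315. Term for each stratum: Wₕ²sₕ²/nₕ·(1−nₕ/Nₕ).
Var(x̄_st) = 0.0002629706 + 0.0023824013 + 0.0020184698 + 0.0014025118 = 0.0060663534 → 0.0060664.

0.0060664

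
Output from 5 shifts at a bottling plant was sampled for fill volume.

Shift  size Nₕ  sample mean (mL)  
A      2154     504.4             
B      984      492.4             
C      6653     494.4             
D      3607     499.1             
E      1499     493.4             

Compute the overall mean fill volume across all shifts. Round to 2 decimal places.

496.75

N = 14897; weights Wₕ = Nₕ/N = (0.1446, 0.0661, 0.4466, 0.2421, 0.1006).
x̄_st = Σ Wₕ·x̄ₕ = 0.1446·504.4 + 0.0661·492.4 + 0.4466·494.4 + 0.2421·499.1 + 0.1006·493.4 ≈ 496.7512...
→ 496.75.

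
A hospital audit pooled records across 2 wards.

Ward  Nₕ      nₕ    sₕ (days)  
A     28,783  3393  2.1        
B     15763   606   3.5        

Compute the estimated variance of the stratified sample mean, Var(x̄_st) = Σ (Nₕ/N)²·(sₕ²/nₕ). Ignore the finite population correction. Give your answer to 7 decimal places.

N = 44546; Wₕ = Nₕ/N.
ward A: (28783/44546)²·2.1²/3393 = 0.0005426370
ward B: (15763/44546)²·3.5²/606 = 0.0025311844
Sum = 0.0030738214 → 0.0030738.

0.0030738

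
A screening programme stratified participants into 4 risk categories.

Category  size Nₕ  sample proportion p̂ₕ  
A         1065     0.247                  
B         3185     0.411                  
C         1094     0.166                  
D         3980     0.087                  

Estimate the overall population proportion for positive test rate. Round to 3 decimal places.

N = 1065 + 3185 + 1094 + 3980 = 9324.
Overall proportion = Σ (Nₕ/N)·p̂ₕ.
Σ Nₕp̂ₕ = 263.055 + 1309.035 + 181.604 + 346.26 = 2099.954.
2099.954 / 9324 = 0.22522... → 0.225.

0.225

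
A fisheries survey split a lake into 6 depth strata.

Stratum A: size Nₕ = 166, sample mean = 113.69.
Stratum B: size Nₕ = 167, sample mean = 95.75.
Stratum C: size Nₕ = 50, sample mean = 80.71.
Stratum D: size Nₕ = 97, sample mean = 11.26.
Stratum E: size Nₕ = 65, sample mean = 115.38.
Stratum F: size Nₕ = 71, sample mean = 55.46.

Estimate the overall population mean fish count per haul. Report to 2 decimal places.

83.49

x̄_st = (Σ Nₕx̄ₕ) / (Σ Nₕ) = (166·113.69 + 167·95.75 + 50·80.71 + 97·11.26 + 65·115.38 + 71·55.46) / 616
= 51427.87 / 616 = 83.4868... → 83.49.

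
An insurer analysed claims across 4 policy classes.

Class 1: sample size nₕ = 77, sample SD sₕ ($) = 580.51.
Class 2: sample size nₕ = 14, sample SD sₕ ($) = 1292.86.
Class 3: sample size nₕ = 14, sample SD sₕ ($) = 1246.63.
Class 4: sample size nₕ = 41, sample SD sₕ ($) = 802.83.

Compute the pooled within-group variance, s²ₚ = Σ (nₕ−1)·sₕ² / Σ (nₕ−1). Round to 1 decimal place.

1: (77−1)·580.51² = 76·336991.8601 = 25611381.3676
2: (14−1)·1292.86² = 13·1671486.9796 = 21729330.7348
3: (14−1)·1246.63² = 13·1554086.3569 = 20203122.6397
4: (41−1)·802.83² = 40·644536.0089 = 25781440.356
Numerator = 93325275.0981; denominator = Σ(nₕ−1) = 142.
s²ₚ = 93325275.0981/142 = 657220.247... → 657220.2.

657220.2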